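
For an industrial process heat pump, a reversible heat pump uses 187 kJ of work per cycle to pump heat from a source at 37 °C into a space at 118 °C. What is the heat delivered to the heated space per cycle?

Q_H ≈ 903 kJ

T_H = 118 °C → 118 + 273.15 = 391.15 K.
T_C = 37 °C → 37 + 273.15 = 310.15 K.
The Carnot heat-pump COP is COP_HP = T_H/(T_H − T_C) = 391.15/81.00 = 4.8290.
Q_H = COP_HP · W = 4.8290 × 187 = 903 kJ.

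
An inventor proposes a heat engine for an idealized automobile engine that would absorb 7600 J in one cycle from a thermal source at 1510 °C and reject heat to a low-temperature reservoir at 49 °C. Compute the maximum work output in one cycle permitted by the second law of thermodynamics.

W_max ≈ 6227 J

T_H = 1510 °C → 1510 + 273.15 = 1783.15 K.
T_C = 49 °C → 49 + 273.15 = 322.15 K.
The upper bound on efficiency is η_max = 1 − T_C/T_H = 1 − 322.15/1783.15 = 0.8193.
W_max = η_max · Q_H = 0.8193 × 7600 = 6227 J.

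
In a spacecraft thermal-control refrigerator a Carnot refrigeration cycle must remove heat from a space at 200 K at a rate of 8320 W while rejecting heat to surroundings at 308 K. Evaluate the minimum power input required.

COP_R = T_C/(T_H − T_C) = 200.00/108.00 = 1.8519.
W = Q_C/COP_R = 8320/1.8519 = 4490 W.

Ẇ_in ≈ 4490 W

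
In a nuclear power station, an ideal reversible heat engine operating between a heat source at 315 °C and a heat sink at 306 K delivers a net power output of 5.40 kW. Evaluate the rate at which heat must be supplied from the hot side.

Q̇_H ≈ 11.26 kW

T_H = 315 °C → 315 + 273.15 = 588.15 K.
For a reversible engine, η = 1 − T_C/T_H = 1 − 306.00/588.15 = 0.4797.
Q_H = W/η = 5.40/0.4797 = 11.26 kW.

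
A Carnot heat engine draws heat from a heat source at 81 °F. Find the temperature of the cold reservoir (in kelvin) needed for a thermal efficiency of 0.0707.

T_H = 81 °F → (81 − 32) × 5/9 = 27.22 °C = 300.37 K.
From η = 1 − T_C/T_H, T_C = T_H·(1 − η) = 300.37 × (1 − 0.0707) = 279 K.

T_C ≈ 279 K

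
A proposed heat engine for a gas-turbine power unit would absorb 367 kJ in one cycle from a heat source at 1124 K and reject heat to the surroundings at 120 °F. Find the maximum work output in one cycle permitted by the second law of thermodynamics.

T_C = 120 °F → (120 − 32) × 5/9 = 48.89 °C = 322.04 K.
No engine can exceed the Carnot limit: η_max = 1 − T_C/T_H = 1 − 322.04/1124.00 = 0.7135.
W_max = η_max · Q_H = 0.7135 × 367 = 262 kJ.

W_max ≈ 262 kJ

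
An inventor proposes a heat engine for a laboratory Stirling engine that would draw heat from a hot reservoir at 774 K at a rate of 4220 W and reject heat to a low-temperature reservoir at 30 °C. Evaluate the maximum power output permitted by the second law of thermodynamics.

T_C = 30 °C → 30 + 273.15 = 303.15 K.
No engine can exceed the Carnot limit: η_max = 1 − T_C/T_H = 1 − 303.15/774.00 = 0.6083.
W_max = η_max · Q_H = 0.6083 × 4220 = 2567 W.

Ẇ_max ≈ 2567 W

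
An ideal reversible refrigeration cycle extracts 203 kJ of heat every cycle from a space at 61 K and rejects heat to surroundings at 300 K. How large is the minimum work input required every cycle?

COP_R = T_C/(T_H − T_C) = 61.00/239.00 = 0.2552.
W = Q_C/COP_R = 203/0.2552 = 795.4 kJ.

W_in ≈ 795.4 kJ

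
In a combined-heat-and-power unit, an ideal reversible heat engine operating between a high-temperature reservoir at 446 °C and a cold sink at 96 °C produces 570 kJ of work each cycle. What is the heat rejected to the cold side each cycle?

T_H = 446 °C → 446 + 273.15 = 719.15 K.
T_C = 96 °C → 96 + 273.15 = 369.15 K.
The Carnot efficiency is η = 1 − T_C/T_H = 1 − 369.15/719.15 = 0.4867.
Since Q_C/Q_H = T_C/T_H and Q_H = W/η, Q_C = W·T_C/(T_H − T_C) = 570 × 369.15/350.00 = 601.2 kJ.

Q_C ≈ 601.2 kJ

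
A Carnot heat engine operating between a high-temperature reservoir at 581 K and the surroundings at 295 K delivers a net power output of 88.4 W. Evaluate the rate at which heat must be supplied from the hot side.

Q̇_H ≈ 180 W

η_rev = 1 − T_C/T_H = 1 − 295.00/581.00 = 0.4923.
Q_H = W/η = 88.4/0.4923 = 180 W.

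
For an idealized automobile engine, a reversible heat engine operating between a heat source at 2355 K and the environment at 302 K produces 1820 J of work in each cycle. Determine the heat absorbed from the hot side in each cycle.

Carnot efficiency: η = 1 − T_C/T_H = 1 − 302.00/2355.00 = 0.8718.
Q_H = W/η = 1820/0.8718 = 2088 J.

Q_H ≈ 2088 J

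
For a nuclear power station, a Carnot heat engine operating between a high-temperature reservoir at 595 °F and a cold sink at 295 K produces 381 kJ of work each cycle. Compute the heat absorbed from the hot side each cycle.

T_H = 595 °F → (595 − 32) × 5/9 = 312.78 °C = 585.93 K.
Since the cycle is reversible, η = 1 − T_C/T_H = 1 − 295.00/585.93 = 0.4965.
Q_H = W/η = 381/0.4965 = 767 kJ.

Q_H ≈ 767 kJ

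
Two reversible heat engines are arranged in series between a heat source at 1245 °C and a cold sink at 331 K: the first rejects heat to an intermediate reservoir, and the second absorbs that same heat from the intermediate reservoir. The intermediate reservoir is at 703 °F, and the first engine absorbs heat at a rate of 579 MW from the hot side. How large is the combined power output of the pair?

T_H = 1245 °C → 1245 + 273.15 = 1518.15 K.
Two reversible stages in series are equivalent to a single Carnot engine between T_H and T_C, so η_total = 1 − T_C/T_H = 1 − 331.00/1518.15 = 0.7820.
W_total = η_total · Q_H = 0.7820 × 579 = 453 MW.

Ẇ_total ≈ 453 MW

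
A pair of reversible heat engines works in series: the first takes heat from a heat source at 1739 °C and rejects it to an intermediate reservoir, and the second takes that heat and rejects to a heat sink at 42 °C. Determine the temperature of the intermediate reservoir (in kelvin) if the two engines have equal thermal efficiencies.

T_H = 1739 °C → 1739 + 273.15 = 2012.15 K.
T_C = 42 °C → 42 + 273.15 = 315.15 K.
Equal efficiencies require 1 − T_m/T_H = 1 − T_C/T_m, i.e. T_m/T_H = T_C/T_m, so T_m = √(T_H·T_C) = √(2012.15 × 315.15) = 796.3 K.

T_m ≈ 796.3 K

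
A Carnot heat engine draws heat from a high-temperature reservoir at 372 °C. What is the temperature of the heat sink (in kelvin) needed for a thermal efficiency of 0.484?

T_H = 372 °C → 372 + 273.15 = 645.15 K.
From η = 1 − T_C/T_H, T_C = T_H·(1 − η) = 645.15 × (1 − 0.484) = 333 K.

T_C ≈ 333 K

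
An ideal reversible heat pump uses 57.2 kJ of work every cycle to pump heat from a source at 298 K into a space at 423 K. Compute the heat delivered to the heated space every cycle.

Q_H ≈ 193.6 kJ

For a reversible heat pump, COP_HP = T_H/(T_H − T_C) = 423.00/125.00 = 3.3840.
Q_H = COP_HP · W = 3.3840 × 57.2 = 193.6 kJ.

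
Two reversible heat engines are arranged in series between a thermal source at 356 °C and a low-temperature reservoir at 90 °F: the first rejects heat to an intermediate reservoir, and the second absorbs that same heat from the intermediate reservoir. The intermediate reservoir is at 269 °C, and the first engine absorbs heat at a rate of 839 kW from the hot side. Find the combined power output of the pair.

Ẇ_total ≈ 432 kW

T_H = 356 °C → 356 + 273.15 = 629.15 K.
T_C = 90 °F → (90 − 32) × 5/9 = 32.22 °C = 305.37 K.
Two reversible stages in series are equivalent to a single Carnot engine between T_H and T_C, so η_total = 1 − T_C/T_H = 1 − 305.37/629.15 = 0.5146.
W_total = η_total · Q_H = 0.5146 × 839 = 432 kW.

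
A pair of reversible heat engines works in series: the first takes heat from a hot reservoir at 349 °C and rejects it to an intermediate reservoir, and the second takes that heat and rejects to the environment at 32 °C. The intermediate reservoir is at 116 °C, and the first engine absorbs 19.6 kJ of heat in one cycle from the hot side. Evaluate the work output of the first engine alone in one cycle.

W₁ ≈ 7.34 kJ

T_H = 349 °C → 349 + 273.15 = 622.15 K.
T_C = 32 °C → 32 + 273.15 = 305.15 K.
T_m = 116 °C → 116 + 273.15 = 389.15 K.
First-stage efficiency η₁ = 1 − T_m/T_H = 1 − 389.15/622.15 = 0.3745.
W₁ = η₁·Q_H = 0.3745 × 19.6 = 7.34 kJ.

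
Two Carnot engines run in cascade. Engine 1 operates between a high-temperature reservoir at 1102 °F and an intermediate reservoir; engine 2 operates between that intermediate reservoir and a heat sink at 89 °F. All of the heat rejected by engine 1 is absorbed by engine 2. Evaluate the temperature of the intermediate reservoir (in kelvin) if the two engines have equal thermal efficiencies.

T_H = 1102 °F → (1102 − 32) × 5/9 = 594.44 °C = 867.59 K.
T_C = 89 °F → (89 − 32) × 5/9 = 31.67 °C = 304.82 K.
Equal efficiencies require 1 − T_m/T_H = 1 − T_C/T_m, i.e. T_m/T_H = T_C/T_m, so T_m = √(T_H·T_C) = √(867.59 × 304.82) = 514 K.

T_m ≈ 514 K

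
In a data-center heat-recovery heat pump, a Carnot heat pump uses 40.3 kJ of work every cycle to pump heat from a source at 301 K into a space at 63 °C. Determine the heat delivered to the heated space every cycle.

Q_H ≈ 385 kJ

T_H = 63 °C → 63 + 273.15 = 336.15 K.
COP_HP = T_H/(T_H − T_C) = 336.15/35.15 = 9.5633.
Q_H = COP_HP · W = 9.5633 × 40.3 = 385 kJ.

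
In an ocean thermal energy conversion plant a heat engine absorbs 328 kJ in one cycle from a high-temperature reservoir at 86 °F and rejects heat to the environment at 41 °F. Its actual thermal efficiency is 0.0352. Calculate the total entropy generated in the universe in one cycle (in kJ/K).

ΔS_univ ≈ 0.0557 kJ/K

T_H = 86 °F → (86 − 32) × 5/9 = 30.00 °C = 303.15 K.
T_C = 41 °F → (41 − 32) × 5/9 = 5.00 °C = 278.15 K.
W = η·Q_H = 0.0352 × 328 = 11.55 kJ, so Q_C = Q_H − W = 316.5 kJ.
Entropy balance on the reservoirs: −Q_H/T_H = -1.082 kJ/K, +Q_C/T_C = 1.138 kJ/K.
ΔS_univ = −Q_H/T_H + Q_C/T_C = 0.0557 kJ/K (> 0, since η = 0.0352 < η_Carnot = 0.082).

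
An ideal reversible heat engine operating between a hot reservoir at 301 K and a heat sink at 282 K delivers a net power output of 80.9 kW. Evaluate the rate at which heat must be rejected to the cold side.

Q̇_C ≈ 1200 kW

For a reversible engine, η = 1 − T_C/T_H = 1 − 282.00/301.00 = 0.0631.
Since Q_C/Q_H = T_C/T_H and Q_H = W/η, Q_C = W·T_C/(T_H − T_C) = 80.9 × 282.00/19.00 = 1200 kW.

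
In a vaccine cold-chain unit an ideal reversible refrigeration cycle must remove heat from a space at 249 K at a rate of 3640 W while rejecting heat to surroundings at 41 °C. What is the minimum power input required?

T_H = 41 °C → 41 + 273.15 = 314.15 K.
For a reversible refrigerator, COP_R = T_C/(T_H − T_C) = 249.00/65.15 = 3.8219.
W = Q_C/COP_R = 3640/3.8219 = 952 W.

Ẇ_in ≈ 952 W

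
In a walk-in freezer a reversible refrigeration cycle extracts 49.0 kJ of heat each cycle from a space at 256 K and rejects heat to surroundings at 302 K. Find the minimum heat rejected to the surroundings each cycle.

For a reversible cycle Q_H/Q_C = T_H/T_C, so Q_H = Q_C·T_H/T_C = 49.0 × 302.00/256.00 = 57.8 kJ.

Q_H ≈ 57.8 kJ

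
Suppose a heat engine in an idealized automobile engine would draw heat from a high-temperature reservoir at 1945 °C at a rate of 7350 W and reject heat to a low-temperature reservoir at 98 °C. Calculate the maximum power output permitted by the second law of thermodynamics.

Ẇ_max ≈ 6120 W

T_H = 1945 °C → 1945 + 273.15 = 2218.15 K.
T_C = 98 °C → 98 + 273.15 = 371.15 K.
No engine can exceed the Carnot limit: η_max = 1 − T_C/T_H = 1 − 371.15/2218.15 = 0.8327.
W_max = η_max · Q_H = 0.8327 × 7350 = 6120 W.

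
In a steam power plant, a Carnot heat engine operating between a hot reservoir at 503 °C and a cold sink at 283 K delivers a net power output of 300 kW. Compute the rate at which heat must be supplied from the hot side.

T_H = 503 °C → 503 + 273.15 = 776.15 K.
η_rev = 1 − T_C/T_H = 1 − 283.00/776.15 = 0.6354.
Q_H = W/η = 300/0.6354 = 472.2 kW.

Q̇_H ≈ 472.2 kW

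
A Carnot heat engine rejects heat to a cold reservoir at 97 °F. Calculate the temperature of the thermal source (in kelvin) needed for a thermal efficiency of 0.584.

T_C = 97 °F → (97 − 32) × 5/9 = 36.11 °C = 309.26 K.
From η = 1 − T_C/T_H, solving for T_H gives T_H = T_C/(1 − η) = 309.26/(1 − 0.584) = 743 K.

T_H ≈ 743 K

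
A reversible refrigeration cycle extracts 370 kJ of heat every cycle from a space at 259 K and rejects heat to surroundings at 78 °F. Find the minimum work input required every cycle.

T_H = 78 °F → (78 − 32) × 5/9 = 25.56 °C = 298.71 K.
Carnot COP: COP_R = T_C/(T_H − T_C) = 259.00/39.71 = 6.5230.
W = Q_C/COP_R = 370/6.5230 = 56.7 kJ.

W_in ≈ 56.7 kJ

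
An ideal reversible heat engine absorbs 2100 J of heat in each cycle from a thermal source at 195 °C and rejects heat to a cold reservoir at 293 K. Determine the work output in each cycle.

W ≈ 786 J

T_H = 195 °C → 195 + 273.15 = 468.15 K.
The Carnot efficiency is η = 1 − T_C/T_H = 1 − 293.00/468.15 = 0.3741.
W = η·Q_H = 0.3741 × 2100 = 786 J.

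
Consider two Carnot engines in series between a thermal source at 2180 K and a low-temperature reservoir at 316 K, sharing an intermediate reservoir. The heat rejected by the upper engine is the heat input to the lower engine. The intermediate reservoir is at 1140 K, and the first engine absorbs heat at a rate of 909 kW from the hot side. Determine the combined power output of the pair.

Ẇ_total ≈ 777.2 kW

Two reversible stages in series are equivalent to a single Carnot engine between T_H and T_C, so η_total = 1 − T_C/T_H = 1 − 316.00/2180.00 = 0.8550.
W_total = η_total · Q_H = 0.8550 × 909 = 777.2 kW.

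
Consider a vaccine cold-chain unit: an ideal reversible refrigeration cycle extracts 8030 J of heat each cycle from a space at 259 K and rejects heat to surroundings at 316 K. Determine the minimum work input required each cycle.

W_in ≈ 1767 J

For a reversible refrigerator, COP_R = T_C/(T_H − T_C) = 259.00/57.00 = 4.5439.
W = Q_C/COP_R = 8030/4.5439 = 1767 J.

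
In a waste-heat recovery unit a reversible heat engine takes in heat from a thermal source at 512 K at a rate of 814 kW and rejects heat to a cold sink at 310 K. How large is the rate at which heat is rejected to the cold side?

Q̇_C ≈ 492.9 kW

For a reversible engine, η = 1 − T_C/T_H = 1 − 310.00/512.00 = 0.3945.
For a reversible cycle Q_C/Q_H = T_C/T_H, so Q_C = 814 × 310.00/512.00 = 492.9 kW.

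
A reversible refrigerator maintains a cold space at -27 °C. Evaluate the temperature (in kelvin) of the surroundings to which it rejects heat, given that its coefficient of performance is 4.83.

T_C = -27 °C → -27 + 273.15 = 246.15 K.
COP_R = T_C/(T_H − T_C) ⇒ T_H = T_C·(1 + 1/COP_R) = 246.15 × (1 + 1/4.83) = 297 K.

T_H ≈ 297 K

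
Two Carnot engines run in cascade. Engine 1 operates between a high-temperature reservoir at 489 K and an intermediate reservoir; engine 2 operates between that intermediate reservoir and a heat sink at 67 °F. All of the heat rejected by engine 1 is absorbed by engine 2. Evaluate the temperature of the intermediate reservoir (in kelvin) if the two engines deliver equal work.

T_m ≈ 391 K

T_C = 67 °F → (67 − 32) × 5/9 = 19.44 °C = 292.59 K.
For reversible stages Q_m = Q_H·(T_m/T_H). Setting W₁ = Q_H(1 − T_m/T_H) equal to W₂ = Q_m(1 − T_C/T_m) = Q_H·(T_m − T_C)/T_H gives T_H − T_m = T_m − T_C, so T_m = (T_H + T_C)/2 = (489.00 + 292.59)/2 = 391 K.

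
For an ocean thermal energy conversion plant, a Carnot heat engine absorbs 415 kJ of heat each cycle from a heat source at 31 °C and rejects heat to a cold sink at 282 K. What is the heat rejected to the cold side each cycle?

T_H = 31 °C → 31 + 273.15 = 304.15 K.
η_rev = 1 − T_C/T_H = 1 − 282.00/304.15 = 0.0728.
For a reversible cycle Q_C/Q_H = T_C/T_H, so Q_C = 415 × 282.00/304.15 = 384.8 kJ.

Q_C ≈ 384.8 kJ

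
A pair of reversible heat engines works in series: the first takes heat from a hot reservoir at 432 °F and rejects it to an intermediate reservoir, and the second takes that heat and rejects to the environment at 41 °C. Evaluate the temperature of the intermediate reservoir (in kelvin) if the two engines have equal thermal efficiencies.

T_m ≈ 394 K

T_H = 432 °F → (432 − 32) × 5/9 = 222.22 °C = 495.37 K.
T_C = 41 °C → 41 + 273.15 = 314.15 K.
Equal efficiencies require 1 − T_m/T_H = 1 − T_C/T_m, i.e. T_m/T_H = T_C/T_m, so T_m = √(T_H·T_C) = √(495.37 × 314.15) = 394 K.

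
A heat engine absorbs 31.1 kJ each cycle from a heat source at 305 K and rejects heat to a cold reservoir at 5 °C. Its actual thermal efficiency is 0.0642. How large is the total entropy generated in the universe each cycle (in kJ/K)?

ΔS_univ ≈ 0.002665 kJ/K

T_C = 5 °C → 5 + 273.15 = 278.15 K.
W = η·Q_H = 0.0642 × 31.1 = 1.997 kJ, so Q_C = Q_H − W = 29.10 kJ.
The hot reservoir loses entropy Q_H/T_H = 31.1/305.00 = 0.1020 kJ/K; the cold reservoir gains Q_C/T_C = 29.10/278.15 = 0.1046 kJ/K.
ΔS_univ = −Q_H/T_H + Q_C/T_C = 0.002665 kJ/K (> 0, since η = 0.0642 < η_Carnot = 0.088).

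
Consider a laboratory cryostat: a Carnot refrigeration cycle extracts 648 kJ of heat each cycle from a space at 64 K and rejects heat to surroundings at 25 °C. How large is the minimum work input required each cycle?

W_in ≈ 2370 kJ

T_H = 25 °C → 25 + 273.15 = 298.15 K.
COP_R = T_C/(T_H − T_C) = 64.00/234.15 = 0.2733.
W = Q_C/COP_R = 648/0.2733 = 2370 kJ.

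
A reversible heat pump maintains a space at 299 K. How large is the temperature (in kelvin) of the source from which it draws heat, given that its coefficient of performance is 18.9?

T_C ≈ 283 K

COP_HP = T_H/(T_H − T_C) ⇒ T_C = T_H·(COP_HP − 1)/COP_HP = 299.00 × (18.9 − 1)/18.9 = 283 K.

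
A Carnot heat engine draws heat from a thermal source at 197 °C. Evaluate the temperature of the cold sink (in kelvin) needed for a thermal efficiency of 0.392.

T_H = 197 °C → 197 + 273.15 = 470.15 K.
From η = 1 − T_C/T_H, T_C = T_H·(1 − η) = 470.15 × (1 − 0.392) = 285.9 K.

T_C ≈ 285.9 K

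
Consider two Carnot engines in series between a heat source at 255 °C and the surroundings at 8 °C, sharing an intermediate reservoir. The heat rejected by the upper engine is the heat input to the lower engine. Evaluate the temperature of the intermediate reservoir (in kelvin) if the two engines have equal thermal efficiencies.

T_m ≈ 385.3 K

T_H = 255 °C → 255 + 273.15 = 528.15 K.
T_C = 8 °C → 8 + 273.15 = 281.15 K.
Equal efficiencies require 1 − T_m/T_H = 1 − T_C/T_m, i.e. T_m/T_H = T_C/T_m, so T_m = √(T_H·T_C) = √(528.15 × 281.15) = 385.3 K.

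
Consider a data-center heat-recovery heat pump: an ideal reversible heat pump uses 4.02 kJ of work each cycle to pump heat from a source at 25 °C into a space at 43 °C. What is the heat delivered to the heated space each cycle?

Q_H ≈ 70.61 kJ

T_H = 43 °C → 43 + 273.15 = 316.15 K.
T_C = 25 °C → 25 + 273.15 = 298.15 K.
COP_HP = T_H/(T_H − T_C) = 316.15/18.00 = 17.5639.
Q_H = COP_HP · W = 17.5639 × 4.02 = 70.61 kJ.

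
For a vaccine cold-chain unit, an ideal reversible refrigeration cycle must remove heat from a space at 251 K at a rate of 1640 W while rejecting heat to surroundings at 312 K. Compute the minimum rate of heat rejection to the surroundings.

Q̇_H ≈ 2040 W

For a reversible cycle Q_H/Q_C = T_H/T_C, so Q_H = Q_C·T_H/T_C = 1640 × 312.00/251.00 = 2040 W.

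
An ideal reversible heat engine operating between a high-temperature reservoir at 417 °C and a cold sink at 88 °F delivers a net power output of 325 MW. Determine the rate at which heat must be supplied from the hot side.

Q̇_H ≈ 581 MW

T_H = 417 °C → 417 + 273.15 = 690.15 K.
T_C = 88 °F → (88 − 32) × 5/9 = 31.11 °C = 304.26 K.
For a reversible engine, η = 1 − T_C/T_H = 1 − 304.26/690.15 = 0.5591.
Q_H = W/η = 325/0.5591 = 581 MW.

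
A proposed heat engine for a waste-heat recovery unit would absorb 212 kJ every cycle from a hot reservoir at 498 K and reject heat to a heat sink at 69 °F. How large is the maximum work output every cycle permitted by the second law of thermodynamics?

W_max ≈ 86.97 kJ

T_C = 69 °F → (69 − 32) × 5/9 = 20.56 °C = 293.71 K.
The upper bound on efficiency is η_max = 1 − T_C/T_H = 1 − 293.71/498.00 = 0.4102.
W_max = η_max · Q_H = 0.4102 × 212 = 86.97 kJ.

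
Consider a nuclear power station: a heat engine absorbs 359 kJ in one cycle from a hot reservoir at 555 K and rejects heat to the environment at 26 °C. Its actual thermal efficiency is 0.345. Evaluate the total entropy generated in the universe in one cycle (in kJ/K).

T_C = 26 °C → 26 + 273.15 = 299.15 K.
W = η·Q_H = 0.345 × 359 = 123.9 kJ, so Q_C = Q_H − W = 235.1 kJ.
Entropy balance on the reservoirs: −Q_H/T_H = -0.6468 kJ/K, +Q_C/T_C = 0.7860 kJ/K.
ΔS_univ = −Q_H/T_H + Q_C/T_C = 0.139 kJ/K (> 0, since η = 0.345 < η_Carnot = 0.461).

ΔS_univ ≈ 0.139 kJ/K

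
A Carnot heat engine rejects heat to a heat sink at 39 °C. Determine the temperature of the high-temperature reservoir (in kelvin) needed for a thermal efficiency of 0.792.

T_C = 39 °C → 39 + 273.15 = 312.15 K.
From η = 1 − T_C/T_H, solving for T_H gives T_H = T_C/(1 − η) = 312.15/(1 − 0.792) = 1500 K.

T_H ≈ 1500 K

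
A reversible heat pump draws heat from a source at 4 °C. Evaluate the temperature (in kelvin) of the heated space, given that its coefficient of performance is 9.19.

T_H ≈ 311 K

T_C = 4 °C → 4 + 273.15 = 277.15 K.
COP_HP = T_H/(T_H − T_C) ⇒ T_H = T_C·COP_HP/(COP_HP − 1) = 277.15 × 9.19/(9.19 − 1) = 311 K.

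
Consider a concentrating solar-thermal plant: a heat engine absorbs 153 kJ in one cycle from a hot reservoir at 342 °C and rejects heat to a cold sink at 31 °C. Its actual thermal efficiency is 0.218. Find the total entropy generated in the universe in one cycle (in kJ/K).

T_H = 342 °C → 342 + 273.15 = 615.15 K.
T_C = 31 °C → 31 + 273.15 = 304.15 K.
W = η·Q_H = 0.218 × 153 = 33.35 kJ, so Q_C = Q_H − W = 119.6 kJ.
Reservoir entropy changes: ΔS_H = −Q_H/T_H = −153/615.15 = -0.2487 kJ/K and ΔS_C = +Q_C/T_C = 119.6/304.15 = 0.3934 kJ/K.
ΔS_univ = −Q_H/T_H + Q_C/T_C = 0.1447 kJ/K (> 0, since η = 0.218 < η_Carnot = 0.506).

ΔS_univ ≈ 0.1447 kJ/K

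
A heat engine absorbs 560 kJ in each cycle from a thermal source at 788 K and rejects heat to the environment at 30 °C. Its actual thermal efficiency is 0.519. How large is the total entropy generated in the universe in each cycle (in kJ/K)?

ΔS_univ ≈ 0.1779 kJ/K

T_C = 30 °C → 30 + 273.15 = 303.15 K.
W = η·Q_H = 0.519 × 560 = 290.6 kJ, so Q_C = Q_H − W = 269.4 kJ.
Entropy balance on the reservoirs: −Q_H/T_H = -0.7107 kJ/K, +Q_C/T_C = 0.8885 kJ/K.
ΔS_univ = −Q_H/T_H + Q_C/T_C = 0.1779 kJ/K (> 0, since η = 0.519 < η_Carnot = 0.615).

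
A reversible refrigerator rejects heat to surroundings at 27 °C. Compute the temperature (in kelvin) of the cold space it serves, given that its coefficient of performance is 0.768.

T_H = 27 °C → 27 + 273.15 = 300.15 K.
COP_R = T_C/(T_H − T_C) ⇒ T_C = T_H·COP_R/(1 + COP_R) = 300.15 × 0.768/(1 + 0.768) = 130 K.

T_C ≈ 130 K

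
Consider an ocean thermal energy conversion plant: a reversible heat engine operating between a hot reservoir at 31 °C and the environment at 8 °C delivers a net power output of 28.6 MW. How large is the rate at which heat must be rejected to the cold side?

T_H = 31 °C → 31 + 273.15 = 304.15 K.
T_C = 8 °C → 8 + 273.15 = 281.15 K.
The Carnot efficiency is η = 1 − T_C/T_H = 1 − 281.15/304.15 = 0.0756.
Since Q_C/Q_H = T_C/T_H and Q_H = W/η, Q_C = W·T_C/(T_H − T_C) = 28.6 × 281.15/23.00 = 349.6 MW.

Q̇_C ≈ 349.6 MW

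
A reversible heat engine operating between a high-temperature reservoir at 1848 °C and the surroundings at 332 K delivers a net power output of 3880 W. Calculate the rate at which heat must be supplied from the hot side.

Q̇_H ≈ 4600 W

T_H = 1848 °C → 1848 + 273.15 = 2121.15 K.
For a reversible engine, η = 1 − T_C/T_H = 1 − 332.00/2121.15 = 0.8435.
Q_H = W/η = 3880/0.8435 = 4600 W.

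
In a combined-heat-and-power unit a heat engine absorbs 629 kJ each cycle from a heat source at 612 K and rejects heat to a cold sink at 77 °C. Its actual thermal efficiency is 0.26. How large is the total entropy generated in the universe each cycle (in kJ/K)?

ΔS_univ ≈ 0.3015 kJ/K

T_C = 77 °C → 77 + 273.15 = 350.15 K.
W = η·Q_H = 0.26 × 629 = 163.5 kJ, so Q_C = Q_H − W = 465.5 kJ.
The hot reservoir loses entropy Q_H/T_H = 629/612.00 = 1.028 kJ/K; the cold reservoir gains Q_C/T_C = 465.5/350.15 = 1.329 kJ/K.
ΔS_univ = −Q_H/T_H + Q_C/T_C = 0.3015 kJ/K (> 0, since η = 0.26 < η_Carnot = 0.428).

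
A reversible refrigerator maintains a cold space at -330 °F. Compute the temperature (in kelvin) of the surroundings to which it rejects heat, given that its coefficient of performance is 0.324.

T_H ≈ 294 K

T_C = -330 °F → (-330 − 32) × 5/9 = -201.11 °C = 72.04 K.
COP_R = T_C/(T_H − T_C) ⇒ T_H = T_C·(1 + 1/COP_R) = 72.04 × (1 + 1/0.324) = 294 K.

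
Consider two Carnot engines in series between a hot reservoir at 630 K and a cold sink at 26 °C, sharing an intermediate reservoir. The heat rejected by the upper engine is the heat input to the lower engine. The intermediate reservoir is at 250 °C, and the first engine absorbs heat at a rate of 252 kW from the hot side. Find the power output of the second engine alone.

Ẇ₂ ≈ 89.6 kW

T_C = 26 °C → 26 + 273.15 = 299.15 K.
T_m = 250 °C → 250 + 273.15 = 523.15 K.
Heat entering the second stage: Q_m = Q_H·(T_m/T_H) = 252 × 523.15/630.00 = 209 kW.
Second-stage efficiency η₂ = 1 − T_C/T_m = 1 − 299.15/523.15 = 0.4282, so W₂ = η₂·Q_m = 89.6 kW.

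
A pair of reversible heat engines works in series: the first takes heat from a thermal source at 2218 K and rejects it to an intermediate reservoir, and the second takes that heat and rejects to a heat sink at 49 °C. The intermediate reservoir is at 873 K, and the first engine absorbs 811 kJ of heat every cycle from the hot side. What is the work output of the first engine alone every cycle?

T_C = 49 °C → 49 + 273.15 = 322.15 K.
First-stage efficiency η₁ = 1 − T_m/T_H = 1 − 873.00/2218.00 = 0.6064.
W₁ = η₁·Q_H = 0.6064 × 811 = 492 kJ.

W₁ ≈ 492 kJ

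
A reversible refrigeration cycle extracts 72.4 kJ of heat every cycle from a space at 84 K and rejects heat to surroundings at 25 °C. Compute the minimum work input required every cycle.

W_in ≈ 185 kJ

T_H = 25 °C → 25 + 273.15 = 298.15 K.
The reversible coefficient of performance is COP_R = T_C/(T_H − T_C) = 84.00/214.15 = 0.3922.
W = Q_C/COP_R = 72.4/0.3922 = 185 kJ.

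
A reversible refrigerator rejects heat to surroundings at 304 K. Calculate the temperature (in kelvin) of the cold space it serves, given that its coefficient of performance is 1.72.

T_C ≈ 192.2 K

COP_R = T_C/(T_H − T_C) ⇒ T_C = T_H·COP_R/(1 + COP_R) = 304.00 × 1.72/(1 + 1.72) = 192.2 K.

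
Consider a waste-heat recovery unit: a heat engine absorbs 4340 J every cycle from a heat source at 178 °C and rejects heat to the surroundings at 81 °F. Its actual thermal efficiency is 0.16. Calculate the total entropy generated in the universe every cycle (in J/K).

T_H = 178 °C → 178 + 273.15 = 451.15 K.
T_C = 81 °F → (81 − 32) × 5/9 = 27.22 °C = 300.37 K.
W = η·Q_H = 0.16 × 4340 = 694.4 J, so Q_C = Q_H − W = 3646 J.
Reservoir entropy changes: ΔS_H = −Q_H/T_H = −4340/451.15 = -9.620 J/K and ΔS_C = +Q_C/T_C = 3646/300.37 = 12.14 J/K.
ΔS_univ = −Q_H/T_H + Q_C/T_C = 2.517 J/K (> 0, since η = 0.16 < η_Carnot = 0.334).

ΔS_univ ≈ 2.517 J/K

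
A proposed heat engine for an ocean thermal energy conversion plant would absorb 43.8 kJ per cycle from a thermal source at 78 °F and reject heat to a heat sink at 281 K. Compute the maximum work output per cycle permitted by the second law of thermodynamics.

W_max ≈ 2.596 kJ

T_H = 78 °F → (78 − 32) × 5/9 = 25.56 °C = 298.71 K.
The second-law ceiling is the Carnot efficiency, η_max = 1 − T_C/T_H = 1 − 281.00/298.71 = 0.0593.
W_max = η_max · Q_H = 0.0593 × 43.8 = 2.596 kJ.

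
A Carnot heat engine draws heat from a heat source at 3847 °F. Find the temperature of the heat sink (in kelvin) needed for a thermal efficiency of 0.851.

T_C ≈ 356 K

T_H = 3847 °F → (3847 − 32) × 5/9 = 2119.44 °C = 2392.59 K.
From η = 1 − T_C/T_H, T_C = T_H·(1 − η) = 2392.59 × (1 − 0.851) = 356 K.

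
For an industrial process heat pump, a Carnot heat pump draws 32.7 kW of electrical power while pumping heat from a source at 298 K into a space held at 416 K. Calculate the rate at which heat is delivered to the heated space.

For a reversible heat pump, COP_HP = T_H/(T_H − T_C) = 416.00/118.00 = 3.5254.
Q_H = COP_HP · W = 3.5254 × 32.7 = 115.3 kW.

Q̇_H ≈ 115.3 kW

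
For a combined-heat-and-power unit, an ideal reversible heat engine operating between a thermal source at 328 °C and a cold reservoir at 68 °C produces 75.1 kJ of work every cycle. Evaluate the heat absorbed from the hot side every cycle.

Q_H ≈ 173.6 kJ

T_H = 328 °C → 328 + 273.15 = 601.15 K.
T_C = 68 °C → 68 + 273.15 = 341.15 K.
The Carnot efficiency is η = 1 − T_C/T_H = 1 − 341.15/601.15 = 0.4325.
Q_H = W/η = 75.1/0.4325 = 173.6 kJ.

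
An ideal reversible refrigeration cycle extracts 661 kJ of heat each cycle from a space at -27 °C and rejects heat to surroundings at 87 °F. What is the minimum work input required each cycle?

W_in ≈ 154.6 kJ

T_H = 87 °F → (87 − 32) × 5/9 = 30.56 °C = 303.71 K.
T_C = -27 °C → -27 + 273.15 = 246.15 K.
For a reversible refrigerator, COP_R = T_C/(T_H − T_C) = 246.15/57.56 = 4.2767.
W = Q_C/COP_R = 661/4.2767 = 154.6 kJ.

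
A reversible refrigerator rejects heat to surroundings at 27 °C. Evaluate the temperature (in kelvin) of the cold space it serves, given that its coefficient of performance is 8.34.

T_H = 27 °C → 27 + 273.15 = 300.15 K.
COP_R = T_C/(T_H − T_C) ⇒ T_C = T_H·COP_R/(1 + COP_R) = 300.15 × 8.34/(1 + 8.34) = 268 K.

T_C ≈ 268 K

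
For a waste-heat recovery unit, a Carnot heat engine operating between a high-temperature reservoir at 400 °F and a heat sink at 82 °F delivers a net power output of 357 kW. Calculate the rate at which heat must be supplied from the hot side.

T_H = 400 °F → (400 − 32) × 5/9 = 204.44 °C = 477.59 K.
T_C = 82 °F → (82 − 32) × 5/9 = 27.78 °C = 300.93 K.
Carnot efficiency: η = 1 − T_C/T_H = 1 − 300.93/477.59 = 0.3699.
Q_H = W/η = 357/0.3699 = 965 kW.

Q̇_H ≈ 965 kW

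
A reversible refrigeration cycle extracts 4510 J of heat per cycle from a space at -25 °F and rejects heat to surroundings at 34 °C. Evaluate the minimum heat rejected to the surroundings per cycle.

Q_H ≈ 5740 J

T_H = 34 °C → 34 + 273.15 = 307.15 K.
T_C = -25 °F → (-25 − 32) × 5/9 = -31.67 °C = 241.48 K.
For a reversible cycle Q_H/Q_C = T_H/T_C, so Q_H = Q_C·T_H/T_C = 4510 × 307.15/241.48 = 5740 J.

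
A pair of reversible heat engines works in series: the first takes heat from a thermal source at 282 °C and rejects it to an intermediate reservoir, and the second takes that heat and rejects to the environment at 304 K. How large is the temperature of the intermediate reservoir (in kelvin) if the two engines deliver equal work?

T_m ≈ 430 K

T_H = 282 °C → 282 + 273.15 = 555.15 K.
For reversible stages Q_m = Q_H·(T_m/T_H). Setting W₁ = Q_H(1 − T_m/T_H) equal to W₂ = Q_m(1 − T_C/T_m) = Q_H·(T_m − T_C)/T_H gives T_H − T_m = T_m − T_C, so T_m = (T_H + T_C)/2 = (555.15 + 304.00)/2 = 430 K.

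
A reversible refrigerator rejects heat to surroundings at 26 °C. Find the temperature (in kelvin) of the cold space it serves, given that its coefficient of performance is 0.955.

T_C ≈ 146.1 K

T_H = 26 °C → 26 + 273.15 = 299.15 K.
COP_R = T_C/(T_H − T_C) ⇒ T_C = T_H·COP_R/(1 + COP_R) = 299.15 × 0.955/(1 + 0.955) = 146.1 K.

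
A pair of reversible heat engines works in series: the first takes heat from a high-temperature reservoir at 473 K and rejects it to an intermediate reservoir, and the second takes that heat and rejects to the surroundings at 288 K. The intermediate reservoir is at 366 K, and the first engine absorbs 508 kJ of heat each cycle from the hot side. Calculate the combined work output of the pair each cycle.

Two reversible stages in series are equivalent to a single Carnot engine between T_H and T_C, so η_total = 1 − T_C/T_H = 1 − 288.00/473.00 = 0.3911.
W_total = η_total · Q_H = 0.3911 × 508 = 198.7 kJ.

W_total ≈ 198.7 kJ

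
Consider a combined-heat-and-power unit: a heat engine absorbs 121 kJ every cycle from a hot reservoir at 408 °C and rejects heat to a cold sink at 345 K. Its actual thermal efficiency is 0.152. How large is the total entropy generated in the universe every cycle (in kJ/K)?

T_H = 408 °C → 408 + 273.15 = 681.15 K.
W = η·Q_H = 0.152 × 121 = 18.39 kJ, so Q_C = Q_H − W = 102.6 kJ.
The hot reservoir loses entropy Q_H/T_H = 121/681.15 = 0.1776 kJ/K; the cold reservoir gains Q_C/T_C = 102.6/345.00 = 0.2974 kJ/K.
ΔS_univ = −Q_H/T_H + Q_C/T_C = 0.1198 kJ/K (> 0, since η = 0.152 < η_Carnot = 0.494).

ΔS_univ ≈ 0.1198 kJ/K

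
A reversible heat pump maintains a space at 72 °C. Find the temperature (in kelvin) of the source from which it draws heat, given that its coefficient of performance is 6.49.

T_C ≈ 292.0 K

T_H = 72 °C → 72 + 273.15 = 345.15 K.
COP_HP = T_H/(T_H − T_C) ⇒ T_C = T_H·(COP_HP − 1)/COP_HP = 345.15 × (6.49 − 1)/6.49 = 292.0 K.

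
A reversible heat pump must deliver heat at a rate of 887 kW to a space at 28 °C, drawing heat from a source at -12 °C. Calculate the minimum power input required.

T_H = 28 °C → 28 + 273.15 = 301.15 K.
T_C = -12 °C → -12 + 273.15 = 261.15 K.
COP_HP = T_H/(T_H − T_C) = 301.15/40.00 = 7.5287.
W = Q_H/COP_HP = 887/7.5287 = 118 kW.

Ẇ_in ≈ 118 kW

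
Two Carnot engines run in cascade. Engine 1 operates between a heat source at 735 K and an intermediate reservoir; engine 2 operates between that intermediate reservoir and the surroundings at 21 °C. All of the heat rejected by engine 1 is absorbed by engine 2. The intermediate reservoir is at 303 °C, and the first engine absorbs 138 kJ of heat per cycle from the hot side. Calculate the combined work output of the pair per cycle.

T_C = 21 °C → 21 + 273.15 = 294.15 K.
Two reversible stages in series are equivalent to a single Carnot engine between T_H and T_C, so η_total = 1 − T_C/T_H = 1 − 294.15/735.00 = 0.5998.
W_total = η_total · Q_H = 0.5998 × 138 = 82.8 kJ.

W_total ≈ 82.8 kJ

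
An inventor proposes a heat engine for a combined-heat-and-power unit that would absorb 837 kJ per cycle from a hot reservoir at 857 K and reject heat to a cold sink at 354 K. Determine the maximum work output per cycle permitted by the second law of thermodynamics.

The second-law ceiling is the Carnot efficiency, η_max = 1 − T_C/T_H = 1 − 354.00/857.00 = 0.5869.
W_max = η_max · Q_H = 0.5869 × 837 = 491 kJ.

W_max ≈ 491 kJ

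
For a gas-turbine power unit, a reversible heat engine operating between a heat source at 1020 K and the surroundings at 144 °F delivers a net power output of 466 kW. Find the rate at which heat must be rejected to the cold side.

T_C = 144 °F → (144 − 32) × 5/9 = 62.22 °C = 335.37 K.
Carnot efficiency: η = 1 − T_C/T_H = 1 − 335.37/1020.00 = 0.6712.
Since Q_C/Q_H = T_C/T_H and Q_H = W/η, Q_C = W·T_C/(T_H − T_C) = 466 × 335.37/684.63 = 228 kW.

Q̇_C ≈ 228 kW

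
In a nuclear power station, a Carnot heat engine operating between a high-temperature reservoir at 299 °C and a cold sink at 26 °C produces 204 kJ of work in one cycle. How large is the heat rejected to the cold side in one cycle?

T_H = 299 °C → 299 + 273.15 = 572.15 K.
T_C = 26 °C → 26 + 273.15 = 299.15 K.
Since the cycle is reversible, η = 1 − T_C/T_H = 1 − 299.15/572.15 = 0.4771.
Since Q_C/Q_H = T_C/T_H and Q_H = W/η, Q_C = W·T_C/(T_H − T_C) = 204 × 299.15/273.00 = 224 kJ.

Q_C ≈ 224 kJ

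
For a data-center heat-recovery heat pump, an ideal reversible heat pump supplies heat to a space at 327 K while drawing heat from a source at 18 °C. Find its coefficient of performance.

COP_HP ≈ 9.12

T_C = 18 °C → 18 + 273.15 = 291.15 K.
Reversible heating COP: COP_HP = T_H/(T_H − T_C) = 327.00/(327.00 − 291.15) = 9.12.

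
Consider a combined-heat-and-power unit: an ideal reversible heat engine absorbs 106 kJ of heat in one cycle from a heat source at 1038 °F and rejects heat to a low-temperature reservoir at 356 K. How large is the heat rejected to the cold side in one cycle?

Q_C ≈ 45.4 kJ

T_H = 1038 °F → (1038 − 32) × 5/9 = 558.89 °C = 832.04 K.
η_rev = 1 − T_C/T_H = 1 − 356.00/832.04 = 0.5721.
For a reversible cycle Q_C/Q_H = T_C/T_H, so Q_C = 106 × 356.00/832.04 = 45.4 kJ.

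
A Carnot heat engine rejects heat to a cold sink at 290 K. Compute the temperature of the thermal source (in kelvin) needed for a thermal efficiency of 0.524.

From η = 1 − T_C/T_H, solving for T_H gives T_H = T_C/(1 − η) = 290.00/(1 − 0.524) = 609 K.

T_H ≈ 609 K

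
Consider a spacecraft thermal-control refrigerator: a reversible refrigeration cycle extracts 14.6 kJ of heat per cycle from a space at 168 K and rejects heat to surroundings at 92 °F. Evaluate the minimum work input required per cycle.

T_H = 92 °F → (92 − 32) × 5/9 = 33.33 °C = 306.48 K.
For a reversible refrigerator, COP_R = T_C/(T_H − T_C) = 168.00/138.48 = 1.2131.
W = Q_C/COP_R = 14.6/1.2131 = 12.0 kJ.

W_in ≈ 12.0 kJ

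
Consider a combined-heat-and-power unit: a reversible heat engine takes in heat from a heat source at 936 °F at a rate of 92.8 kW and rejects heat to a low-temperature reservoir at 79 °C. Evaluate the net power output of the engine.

T_H = 936 °F → (936 − 32) × 5/9 = 502.22 °C = 775.37 K.
T_C = 79 °C → 79 + 273.15 = 352.15 K.
Carnot efficiency: η = 1 − T_C/T_H = 1 − 352.15/775.37 = 0.5458.
W = η·Q_H = 0.5458 × 92.8 = 50.7 kW.

Ẇ ≈ 50.7 kW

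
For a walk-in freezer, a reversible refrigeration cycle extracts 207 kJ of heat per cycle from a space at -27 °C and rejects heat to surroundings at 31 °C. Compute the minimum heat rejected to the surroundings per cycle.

T_H = 31 °C → 31 + 273.15 = 304.15 K.
T_C = -27 °C → -27 + 273.15 = 246.15 K.
For a reversible cycle Q_H/Q_C = T_H/T_C, so Q_H = Q_C·T_H/T_C = 207 × 304.15/246.15 = 255.8 kJ.

Q_H ≈ 255.8 kJ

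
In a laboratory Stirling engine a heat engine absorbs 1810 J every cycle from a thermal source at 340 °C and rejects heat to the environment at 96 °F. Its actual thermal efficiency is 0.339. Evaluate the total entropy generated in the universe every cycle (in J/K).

ΔS_univ ≈ 0.924 J/K

T_H = 340 °C → 340 + 273.15 = 613.15 K.
T_C = 96 °F → (96 − 32) × 5/9 = 35.56 °C = 308.71 K.
W = η·Q_H = 0.339 × 1810 = 613.6 J, so Q_C = Q_H − W = 1196 J.
Reservoir entropy changes: ΔS_H = −Q_H/T_H = −1810/613.15 = -2.952 J/K and ΔS_C = +Q_C/T_C = 1196/308.71 = 3.876 J/K.
ΔS_univ = −Q_H/T_H + Q_C/T_C = 0.924 J/K (> 0, since η = 0.339 < η_Carnot = 0.497).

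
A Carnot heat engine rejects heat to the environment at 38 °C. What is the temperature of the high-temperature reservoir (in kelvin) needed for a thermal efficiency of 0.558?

T_C = 38 °C → 38 + 273.15 = 311.15 K.
From η = 1 − T_C/T_H, solving for T_H gives T_H = T_C/(1 − η) = 311.15/(1 − 0.558) = 704.0 K.

T_H ≈ 704.0 K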